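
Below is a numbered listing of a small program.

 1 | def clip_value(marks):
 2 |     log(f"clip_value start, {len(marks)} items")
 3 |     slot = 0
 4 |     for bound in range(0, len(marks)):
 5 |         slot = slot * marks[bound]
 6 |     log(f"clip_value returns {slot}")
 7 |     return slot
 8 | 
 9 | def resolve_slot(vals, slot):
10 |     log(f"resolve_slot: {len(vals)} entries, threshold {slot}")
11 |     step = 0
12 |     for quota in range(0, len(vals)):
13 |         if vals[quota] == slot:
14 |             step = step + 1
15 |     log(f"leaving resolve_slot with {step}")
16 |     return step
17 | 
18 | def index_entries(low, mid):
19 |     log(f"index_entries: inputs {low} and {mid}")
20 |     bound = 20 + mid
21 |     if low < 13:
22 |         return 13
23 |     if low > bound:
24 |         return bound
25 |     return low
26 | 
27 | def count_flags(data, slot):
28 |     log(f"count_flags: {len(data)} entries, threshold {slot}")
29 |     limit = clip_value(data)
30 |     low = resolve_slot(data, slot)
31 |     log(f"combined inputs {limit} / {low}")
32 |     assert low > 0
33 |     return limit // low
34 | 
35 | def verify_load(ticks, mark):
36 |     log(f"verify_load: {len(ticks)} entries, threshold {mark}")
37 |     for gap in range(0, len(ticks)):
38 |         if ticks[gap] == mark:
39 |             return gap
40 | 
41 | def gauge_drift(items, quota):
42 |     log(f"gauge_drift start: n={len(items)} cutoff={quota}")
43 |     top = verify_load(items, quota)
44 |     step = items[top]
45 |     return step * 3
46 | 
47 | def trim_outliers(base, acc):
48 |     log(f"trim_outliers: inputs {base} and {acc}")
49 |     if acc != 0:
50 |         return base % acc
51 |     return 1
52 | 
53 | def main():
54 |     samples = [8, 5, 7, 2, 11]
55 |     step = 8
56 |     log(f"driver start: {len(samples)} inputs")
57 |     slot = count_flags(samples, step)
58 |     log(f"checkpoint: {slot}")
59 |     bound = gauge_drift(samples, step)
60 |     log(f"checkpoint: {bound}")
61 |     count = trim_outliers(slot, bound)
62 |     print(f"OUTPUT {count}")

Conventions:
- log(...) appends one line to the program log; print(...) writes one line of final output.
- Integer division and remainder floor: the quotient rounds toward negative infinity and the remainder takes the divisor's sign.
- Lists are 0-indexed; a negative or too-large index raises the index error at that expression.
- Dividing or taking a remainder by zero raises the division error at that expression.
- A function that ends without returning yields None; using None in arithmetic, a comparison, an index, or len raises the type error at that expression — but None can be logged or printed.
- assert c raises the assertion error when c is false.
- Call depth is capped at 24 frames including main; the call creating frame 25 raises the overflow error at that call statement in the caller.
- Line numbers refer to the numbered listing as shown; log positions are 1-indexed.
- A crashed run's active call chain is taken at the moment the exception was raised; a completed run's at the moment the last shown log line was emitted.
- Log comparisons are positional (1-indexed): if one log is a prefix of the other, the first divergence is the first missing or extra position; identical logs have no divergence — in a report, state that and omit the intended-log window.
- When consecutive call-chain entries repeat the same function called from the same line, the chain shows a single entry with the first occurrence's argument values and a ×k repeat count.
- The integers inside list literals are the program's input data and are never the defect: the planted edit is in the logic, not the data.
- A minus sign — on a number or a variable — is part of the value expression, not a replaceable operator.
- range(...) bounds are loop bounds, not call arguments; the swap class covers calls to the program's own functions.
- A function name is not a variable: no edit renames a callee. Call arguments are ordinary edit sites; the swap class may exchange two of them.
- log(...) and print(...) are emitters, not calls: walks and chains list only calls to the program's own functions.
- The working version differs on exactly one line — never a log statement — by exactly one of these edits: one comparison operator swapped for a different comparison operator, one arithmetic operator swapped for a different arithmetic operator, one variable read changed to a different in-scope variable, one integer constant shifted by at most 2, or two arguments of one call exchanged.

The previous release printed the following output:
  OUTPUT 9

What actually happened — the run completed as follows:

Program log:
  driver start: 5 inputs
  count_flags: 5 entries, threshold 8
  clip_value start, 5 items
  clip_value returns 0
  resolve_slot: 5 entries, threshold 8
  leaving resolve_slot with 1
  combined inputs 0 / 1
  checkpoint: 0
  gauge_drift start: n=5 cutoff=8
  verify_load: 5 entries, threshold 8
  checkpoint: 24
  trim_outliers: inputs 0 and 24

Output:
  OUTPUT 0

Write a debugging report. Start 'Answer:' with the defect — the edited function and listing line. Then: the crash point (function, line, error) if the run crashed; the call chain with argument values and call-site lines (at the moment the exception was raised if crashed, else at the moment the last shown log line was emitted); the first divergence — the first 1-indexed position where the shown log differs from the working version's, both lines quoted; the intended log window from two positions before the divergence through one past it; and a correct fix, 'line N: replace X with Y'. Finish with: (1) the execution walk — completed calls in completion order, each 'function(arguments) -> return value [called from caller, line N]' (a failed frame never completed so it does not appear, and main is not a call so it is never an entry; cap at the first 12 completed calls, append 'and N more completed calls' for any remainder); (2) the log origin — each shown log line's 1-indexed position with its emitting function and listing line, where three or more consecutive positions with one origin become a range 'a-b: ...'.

Answer: the defect is in clip_value at line 5.
Key observation: Log line 4 is where behavior first shows: 'clip_value returns 0' appears instead of 'clip_value returns 33'.
Call chain: main -> trim_outliers(0, 24) (called at line 61).
First divergence: position 4 — the shown line 'clip_value returns 0' should read 'clip_value returns 33'.
Intended log window:
  2: count_flags: 5 entries, threshold 8
  3: clip_value start, 5 items
  4: clip_value returns 33
  5: resolve_slot: 5 entries, threshold 8
Execution walk:
  clip_value([8, 5, 7, 2, 11]) -> 0  [called from count_flags, line 29]
  resolve_slot([8, 5, 7, 2, 11], 8) -> 1  [called from count_flags, line 30]
  count_flags([8, 5, 7, 2, 11], 8) -> 0  [called from main, line 57]
  verify_load([8, 5, 7, 2, 11], 8) -> 0  [called from gauge_drift, line 43]
  gauge_drift([8, 5, 7, 2, 11], 8) -> 24  [called from main, line 59]
  trim_outliers(0, 24) -> 0  [called from main, line 61]
Log line origins:
  1 — main, line 56
  2 — count_flags, line 28
  3 — clip_value, line 2
  4 — clip_value, line 6
  5 — resolve_slot, line 10
  6 — resolve_slot, line 15
  7 — count_flags, line 31
  8 — main, line 58
  9 — gauge_drift, line 42
  10 — verify_load, line 36
  11 — main, line 60
  12 — trim_outliers, line 48
A correct fix: line 5: replace `*` with `+`.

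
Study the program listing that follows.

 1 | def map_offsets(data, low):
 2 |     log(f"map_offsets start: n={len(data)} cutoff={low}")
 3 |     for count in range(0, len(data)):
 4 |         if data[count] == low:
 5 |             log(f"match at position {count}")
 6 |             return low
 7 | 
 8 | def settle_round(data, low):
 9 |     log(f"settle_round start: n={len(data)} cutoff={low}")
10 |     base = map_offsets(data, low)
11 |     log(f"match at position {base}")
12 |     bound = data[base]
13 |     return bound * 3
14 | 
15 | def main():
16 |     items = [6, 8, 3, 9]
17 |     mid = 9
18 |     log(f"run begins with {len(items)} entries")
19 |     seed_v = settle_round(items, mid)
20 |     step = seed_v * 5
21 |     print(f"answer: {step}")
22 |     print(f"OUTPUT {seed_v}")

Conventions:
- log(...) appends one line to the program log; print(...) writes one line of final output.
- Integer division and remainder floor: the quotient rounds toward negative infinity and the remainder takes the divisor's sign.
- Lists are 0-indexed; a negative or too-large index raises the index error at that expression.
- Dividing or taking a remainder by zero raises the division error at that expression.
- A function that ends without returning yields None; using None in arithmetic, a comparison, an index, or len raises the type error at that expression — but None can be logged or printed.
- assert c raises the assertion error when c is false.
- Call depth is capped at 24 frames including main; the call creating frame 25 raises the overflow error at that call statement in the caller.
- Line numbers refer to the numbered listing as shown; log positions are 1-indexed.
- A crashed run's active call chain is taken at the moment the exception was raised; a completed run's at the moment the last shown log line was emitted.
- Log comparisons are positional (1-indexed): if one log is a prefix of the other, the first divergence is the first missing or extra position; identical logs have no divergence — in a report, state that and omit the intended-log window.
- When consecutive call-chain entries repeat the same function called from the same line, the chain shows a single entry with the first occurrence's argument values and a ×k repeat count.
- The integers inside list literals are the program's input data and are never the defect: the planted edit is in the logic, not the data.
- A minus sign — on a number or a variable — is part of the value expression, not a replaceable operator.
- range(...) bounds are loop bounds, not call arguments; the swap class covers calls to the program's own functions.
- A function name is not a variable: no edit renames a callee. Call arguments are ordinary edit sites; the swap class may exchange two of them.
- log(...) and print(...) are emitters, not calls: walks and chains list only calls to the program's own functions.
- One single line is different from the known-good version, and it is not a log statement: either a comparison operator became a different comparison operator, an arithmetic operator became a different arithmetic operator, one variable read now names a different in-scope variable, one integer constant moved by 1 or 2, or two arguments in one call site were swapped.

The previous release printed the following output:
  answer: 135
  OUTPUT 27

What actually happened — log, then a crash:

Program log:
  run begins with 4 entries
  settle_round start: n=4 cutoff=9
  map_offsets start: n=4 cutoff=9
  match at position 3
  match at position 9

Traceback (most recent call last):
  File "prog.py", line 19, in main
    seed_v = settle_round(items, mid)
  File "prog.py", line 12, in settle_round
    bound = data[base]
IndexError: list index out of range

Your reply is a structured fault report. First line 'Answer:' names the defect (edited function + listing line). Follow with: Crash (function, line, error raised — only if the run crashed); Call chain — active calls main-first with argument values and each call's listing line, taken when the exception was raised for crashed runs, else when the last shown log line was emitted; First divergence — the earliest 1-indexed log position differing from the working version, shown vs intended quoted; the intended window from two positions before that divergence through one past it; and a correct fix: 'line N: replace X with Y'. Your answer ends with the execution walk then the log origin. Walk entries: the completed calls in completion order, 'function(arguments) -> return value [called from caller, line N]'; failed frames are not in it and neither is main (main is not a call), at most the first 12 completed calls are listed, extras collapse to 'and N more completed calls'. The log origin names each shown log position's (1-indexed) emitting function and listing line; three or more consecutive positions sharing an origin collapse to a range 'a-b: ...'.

Answer: the defect is in map_offsets at line 6.
Key observation: The earliest visible damage is log position 5 — 'match at position 9' rather than the intended 'match at position 3'.
Crash: settle_round, line 12, IndexError.
Call chain: main -> settle_round([6, 8, 3, 9], 9) (called at line 19).
First divergence: position 5; shown 'match at position 9' vs intended 'match at position 3'.
Intended log window:
  3: map_offsets start: n=4 cutoff=9
  4: match at position 3
  5: match at position 3
Execution walk:
  map_offsets([6, 8, 3, 9], 9) -> 9  [called from settle_round, line 10]
Log line origins:
  1: emitted by main (line 18)
  2: emitted by settle_round (line 9)
  3: emitted by map_offsets (line 2)
  4: emitted by map_offsets (line 5)
  5: emitted by settle_round (line 11)
A correct fix: line 6: replace `low` with `count`.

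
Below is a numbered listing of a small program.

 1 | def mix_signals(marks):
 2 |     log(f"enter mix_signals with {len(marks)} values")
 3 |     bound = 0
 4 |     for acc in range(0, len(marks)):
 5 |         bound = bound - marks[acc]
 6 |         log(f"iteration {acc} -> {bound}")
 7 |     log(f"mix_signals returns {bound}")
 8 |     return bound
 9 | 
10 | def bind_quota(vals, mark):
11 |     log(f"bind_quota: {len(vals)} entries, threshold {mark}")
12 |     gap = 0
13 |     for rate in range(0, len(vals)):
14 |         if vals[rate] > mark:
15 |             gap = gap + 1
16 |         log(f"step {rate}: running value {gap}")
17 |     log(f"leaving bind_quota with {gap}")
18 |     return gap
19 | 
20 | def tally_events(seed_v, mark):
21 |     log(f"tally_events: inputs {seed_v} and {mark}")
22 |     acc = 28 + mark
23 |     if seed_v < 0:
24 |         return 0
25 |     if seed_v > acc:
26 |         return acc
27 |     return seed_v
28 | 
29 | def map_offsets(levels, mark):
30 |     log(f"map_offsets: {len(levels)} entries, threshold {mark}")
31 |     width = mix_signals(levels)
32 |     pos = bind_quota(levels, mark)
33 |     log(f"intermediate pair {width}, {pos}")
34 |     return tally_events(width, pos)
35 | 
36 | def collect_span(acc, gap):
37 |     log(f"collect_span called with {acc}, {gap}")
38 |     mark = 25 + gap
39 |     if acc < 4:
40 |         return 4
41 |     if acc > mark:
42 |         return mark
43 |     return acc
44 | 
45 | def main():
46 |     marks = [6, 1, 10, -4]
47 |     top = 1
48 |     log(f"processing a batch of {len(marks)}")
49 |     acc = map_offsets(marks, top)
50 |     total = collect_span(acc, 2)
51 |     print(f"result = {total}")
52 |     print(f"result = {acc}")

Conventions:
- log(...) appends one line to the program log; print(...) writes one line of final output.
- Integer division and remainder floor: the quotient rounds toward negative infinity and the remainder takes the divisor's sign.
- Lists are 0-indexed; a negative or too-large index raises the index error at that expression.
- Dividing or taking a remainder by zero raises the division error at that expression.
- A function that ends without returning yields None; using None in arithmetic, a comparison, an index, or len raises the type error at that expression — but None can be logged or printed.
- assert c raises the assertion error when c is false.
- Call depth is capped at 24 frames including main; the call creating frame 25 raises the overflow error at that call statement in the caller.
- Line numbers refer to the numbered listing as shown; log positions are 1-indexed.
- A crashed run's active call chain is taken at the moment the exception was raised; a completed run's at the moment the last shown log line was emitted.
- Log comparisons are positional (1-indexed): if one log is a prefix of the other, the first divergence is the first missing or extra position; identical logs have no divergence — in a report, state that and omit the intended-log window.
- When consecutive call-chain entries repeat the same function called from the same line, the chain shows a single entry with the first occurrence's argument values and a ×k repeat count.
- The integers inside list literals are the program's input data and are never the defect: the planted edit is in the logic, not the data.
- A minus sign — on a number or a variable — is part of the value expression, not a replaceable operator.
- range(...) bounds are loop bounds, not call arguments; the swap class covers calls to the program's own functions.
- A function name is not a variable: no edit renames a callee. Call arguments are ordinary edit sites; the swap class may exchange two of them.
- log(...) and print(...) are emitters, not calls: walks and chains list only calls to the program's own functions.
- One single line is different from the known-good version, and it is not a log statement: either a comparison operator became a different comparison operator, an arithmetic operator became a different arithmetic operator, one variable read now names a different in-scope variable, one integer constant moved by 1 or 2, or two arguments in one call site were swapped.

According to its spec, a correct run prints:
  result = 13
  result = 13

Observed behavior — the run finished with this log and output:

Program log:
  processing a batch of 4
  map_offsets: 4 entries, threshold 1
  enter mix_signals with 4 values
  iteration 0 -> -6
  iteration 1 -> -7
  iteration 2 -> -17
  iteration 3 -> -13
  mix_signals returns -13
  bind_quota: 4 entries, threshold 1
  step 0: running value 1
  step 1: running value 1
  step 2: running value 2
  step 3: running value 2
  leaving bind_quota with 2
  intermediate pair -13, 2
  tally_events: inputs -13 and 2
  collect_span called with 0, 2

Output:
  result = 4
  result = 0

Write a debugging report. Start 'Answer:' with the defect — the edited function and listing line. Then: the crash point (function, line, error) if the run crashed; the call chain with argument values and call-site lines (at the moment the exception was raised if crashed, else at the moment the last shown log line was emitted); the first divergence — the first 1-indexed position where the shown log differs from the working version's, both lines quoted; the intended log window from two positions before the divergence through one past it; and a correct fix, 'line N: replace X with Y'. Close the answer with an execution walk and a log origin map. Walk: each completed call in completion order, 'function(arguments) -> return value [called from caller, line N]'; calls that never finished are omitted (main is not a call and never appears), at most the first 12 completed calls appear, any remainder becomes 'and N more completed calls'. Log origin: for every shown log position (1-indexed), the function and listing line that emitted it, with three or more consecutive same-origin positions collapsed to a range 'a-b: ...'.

Answer: the defect is in mix_signals at line 5.
Key fact: Log line 4 is where behavior first shows: 'iteration 0 -> -6' appears instead of 'iteration 0 -> 6'.
Call chain: main -> collect_span(0, 2) (called at line 50).
First divergence: at position 4 the run shows 'iteration 0 -> -6' where the working version logs 'iteration 0 -> 6'.
Intended log window:
  2: map_offsets: 4 entries, threshold 1
  3: enter mix_signals with 4 values
  4: iteration 0 -> 6
  5: iteration 1 -> 7
Execution walk:
  mix_signals([6, 1, 10, -4]) -> -13  [called from map_offsets, line 31]
  bind_quota([6, 1, 10, -4], 1) -> 2  [called from map_offsets, line 32]
  tally_events(-13, 2) -> 0  [called from map_offsets, line 34]
  map_offsets([6, 1, 10, -4], 1) -> 0  [called from main, line 49]
  collect_span(0, 2) -> 4  [called from main, line 50]
Log origins:
  1: logged in main at line 48
  2: logged in map_offsets at line 30
  3: logged in mix_signals at line 2
  4-7: logged in mix_signals at line 6
  8: logged in mix_signals at line 7
  9: logged in bind_quota at line 11
  10-13: logged in bind_quota at line 16
  14: logged in bind_quota at line 17
  15: logged in map_offsets at line 33
  16: logged in tally_events at line 21
  17: logged in collect_span at line 37
A correct fix: line 5: replace `-` with `+`.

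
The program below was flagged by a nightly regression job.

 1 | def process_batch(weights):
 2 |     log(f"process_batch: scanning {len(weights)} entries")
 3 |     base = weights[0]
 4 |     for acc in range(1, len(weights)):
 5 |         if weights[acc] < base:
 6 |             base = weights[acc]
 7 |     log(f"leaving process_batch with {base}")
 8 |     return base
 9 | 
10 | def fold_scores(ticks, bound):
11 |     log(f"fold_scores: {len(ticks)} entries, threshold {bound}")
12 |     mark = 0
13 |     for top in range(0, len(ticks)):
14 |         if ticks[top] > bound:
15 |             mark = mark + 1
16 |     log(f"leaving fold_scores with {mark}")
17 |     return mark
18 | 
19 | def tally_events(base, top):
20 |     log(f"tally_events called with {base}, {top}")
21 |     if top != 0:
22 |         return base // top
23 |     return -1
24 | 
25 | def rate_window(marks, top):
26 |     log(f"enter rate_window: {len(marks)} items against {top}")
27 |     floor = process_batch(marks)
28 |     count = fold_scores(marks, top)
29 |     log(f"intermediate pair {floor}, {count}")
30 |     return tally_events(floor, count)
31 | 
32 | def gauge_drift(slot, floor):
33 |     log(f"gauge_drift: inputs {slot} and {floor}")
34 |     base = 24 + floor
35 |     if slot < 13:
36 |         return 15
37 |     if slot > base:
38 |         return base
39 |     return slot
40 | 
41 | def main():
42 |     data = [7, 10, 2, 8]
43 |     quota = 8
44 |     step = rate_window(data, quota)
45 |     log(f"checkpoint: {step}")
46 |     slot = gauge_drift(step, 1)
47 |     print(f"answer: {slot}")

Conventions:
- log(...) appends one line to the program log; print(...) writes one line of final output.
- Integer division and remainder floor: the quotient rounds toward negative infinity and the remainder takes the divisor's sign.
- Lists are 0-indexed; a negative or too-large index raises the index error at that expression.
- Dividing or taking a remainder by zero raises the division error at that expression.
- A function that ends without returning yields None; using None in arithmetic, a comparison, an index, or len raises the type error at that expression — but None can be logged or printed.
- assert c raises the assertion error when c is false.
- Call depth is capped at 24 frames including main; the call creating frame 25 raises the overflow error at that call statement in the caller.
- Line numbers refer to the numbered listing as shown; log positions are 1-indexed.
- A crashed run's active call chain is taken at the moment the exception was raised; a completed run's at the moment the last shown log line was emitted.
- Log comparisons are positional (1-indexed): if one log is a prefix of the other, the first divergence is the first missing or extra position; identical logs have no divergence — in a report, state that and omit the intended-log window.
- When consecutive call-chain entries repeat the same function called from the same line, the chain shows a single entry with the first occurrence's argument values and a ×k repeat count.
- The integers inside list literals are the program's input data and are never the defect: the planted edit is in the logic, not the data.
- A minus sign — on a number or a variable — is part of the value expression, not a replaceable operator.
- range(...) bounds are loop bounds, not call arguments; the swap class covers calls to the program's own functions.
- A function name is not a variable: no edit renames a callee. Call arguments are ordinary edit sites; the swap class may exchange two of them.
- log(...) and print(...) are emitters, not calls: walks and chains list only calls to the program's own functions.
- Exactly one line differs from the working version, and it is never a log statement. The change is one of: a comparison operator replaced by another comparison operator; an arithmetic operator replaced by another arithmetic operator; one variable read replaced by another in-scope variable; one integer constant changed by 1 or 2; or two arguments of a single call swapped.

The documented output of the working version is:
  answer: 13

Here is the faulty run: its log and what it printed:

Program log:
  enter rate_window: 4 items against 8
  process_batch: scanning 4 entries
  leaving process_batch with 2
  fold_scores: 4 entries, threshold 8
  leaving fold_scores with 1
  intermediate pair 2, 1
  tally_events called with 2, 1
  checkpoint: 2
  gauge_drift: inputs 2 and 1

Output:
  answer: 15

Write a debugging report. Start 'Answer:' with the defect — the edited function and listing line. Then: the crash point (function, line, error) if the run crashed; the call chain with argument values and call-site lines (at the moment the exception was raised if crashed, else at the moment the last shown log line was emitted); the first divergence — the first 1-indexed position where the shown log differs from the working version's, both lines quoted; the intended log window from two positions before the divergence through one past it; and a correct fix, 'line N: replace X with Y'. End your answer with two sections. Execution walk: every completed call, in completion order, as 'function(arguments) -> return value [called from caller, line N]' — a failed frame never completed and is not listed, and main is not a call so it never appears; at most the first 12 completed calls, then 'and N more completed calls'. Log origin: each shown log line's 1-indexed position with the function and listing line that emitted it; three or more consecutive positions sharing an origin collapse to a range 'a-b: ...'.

Answer: the defect is in gauge_drift at line 36.
Core observation: The logs agree in full; only the final output differs.
Call chain: main -> gauge_drift(2, 1) (called at line 46).
First divergence: none (the log streams are identical).
Execution walk:
  process_batch([7, 10, 2, 8]) -> 2  [called from rate_window, line 27]
  fold_scores([7, 10, 2, 8], 8) -> 1  [called from rate_window, line 28]
  tally_events(2, 1) -> 2  [called from rate_window, line 30]
  rate_window([7, 10, 2, 8], 8) -> 2  [called from main, line 44]
  gauge_drift(2, 1) -> 15  [called from main, line 46]
Log origin:
  1 — rate_window, line 26
  2 — process_batch, line 2
  3 — process_batch, line 7
  4 — fold_scores, line 11
  5 — fold_scores, line 16
  6 — rate_window, line 29
  7 — tally_events, line 20
  8 — main, line 45
  9 — gauge_drift, line 33
A correct fix: line 36: replace `15` with `13`.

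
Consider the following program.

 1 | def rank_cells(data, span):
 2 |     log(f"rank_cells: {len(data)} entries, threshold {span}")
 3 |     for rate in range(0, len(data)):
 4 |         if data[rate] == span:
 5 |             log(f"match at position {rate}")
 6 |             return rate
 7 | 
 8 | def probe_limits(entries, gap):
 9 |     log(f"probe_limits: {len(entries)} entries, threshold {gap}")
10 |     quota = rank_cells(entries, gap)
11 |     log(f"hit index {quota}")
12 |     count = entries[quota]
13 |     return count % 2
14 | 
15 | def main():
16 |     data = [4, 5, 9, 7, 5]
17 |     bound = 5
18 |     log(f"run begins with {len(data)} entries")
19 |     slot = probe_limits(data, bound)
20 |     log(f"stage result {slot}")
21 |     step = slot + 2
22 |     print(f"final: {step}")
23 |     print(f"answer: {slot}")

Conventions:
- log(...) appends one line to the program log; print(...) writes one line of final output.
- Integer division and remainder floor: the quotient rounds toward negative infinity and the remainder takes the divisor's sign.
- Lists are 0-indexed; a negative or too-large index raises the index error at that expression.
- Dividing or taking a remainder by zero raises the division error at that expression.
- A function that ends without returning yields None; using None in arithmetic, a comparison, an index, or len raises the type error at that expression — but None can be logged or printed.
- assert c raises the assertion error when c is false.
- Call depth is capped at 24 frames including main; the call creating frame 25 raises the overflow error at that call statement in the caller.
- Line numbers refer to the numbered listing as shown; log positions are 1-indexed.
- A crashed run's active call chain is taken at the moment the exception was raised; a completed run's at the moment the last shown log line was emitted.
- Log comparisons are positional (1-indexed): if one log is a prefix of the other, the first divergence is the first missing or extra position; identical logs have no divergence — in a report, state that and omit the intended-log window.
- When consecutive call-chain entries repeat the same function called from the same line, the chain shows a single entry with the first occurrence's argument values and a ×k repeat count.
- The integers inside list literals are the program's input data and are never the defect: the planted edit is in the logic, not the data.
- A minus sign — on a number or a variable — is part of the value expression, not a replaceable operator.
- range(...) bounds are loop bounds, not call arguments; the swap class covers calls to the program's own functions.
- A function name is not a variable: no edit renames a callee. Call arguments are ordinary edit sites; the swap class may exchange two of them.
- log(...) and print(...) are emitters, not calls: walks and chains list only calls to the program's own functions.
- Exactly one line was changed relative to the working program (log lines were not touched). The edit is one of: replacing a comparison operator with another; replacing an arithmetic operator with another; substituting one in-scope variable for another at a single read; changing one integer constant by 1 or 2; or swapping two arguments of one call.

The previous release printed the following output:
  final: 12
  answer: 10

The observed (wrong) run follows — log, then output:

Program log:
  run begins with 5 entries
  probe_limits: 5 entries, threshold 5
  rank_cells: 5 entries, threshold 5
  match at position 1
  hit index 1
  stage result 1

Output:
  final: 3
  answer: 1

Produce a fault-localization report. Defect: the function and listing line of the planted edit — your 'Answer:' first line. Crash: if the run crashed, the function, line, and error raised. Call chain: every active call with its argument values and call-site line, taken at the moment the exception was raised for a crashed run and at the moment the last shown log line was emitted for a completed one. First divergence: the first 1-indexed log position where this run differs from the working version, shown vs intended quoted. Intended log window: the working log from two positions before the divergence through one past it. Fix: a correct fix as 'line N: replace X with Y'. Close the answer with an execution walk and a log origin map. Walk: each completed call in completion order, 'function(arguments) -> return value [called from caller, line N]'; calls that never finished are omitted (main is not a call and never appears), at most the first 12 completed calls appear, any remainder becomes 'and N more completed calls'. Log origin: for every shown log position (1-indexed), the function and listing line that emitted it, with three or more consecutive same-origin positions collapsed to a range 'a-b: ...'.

Answer: the defect is in probe_limits at line 13.
The tell: The earliest visible damage is log position 6 — 'stage result 1' rather than the intended 'stage result 10'.
Call chain: main.
First divergence: position 6; shown 'stage result 1' vs intended 'stage result 10'.
Intended log window:
  4: match at position 1
  5: hit index 1
  6: stage result 10
Execution walk:
  rank_cells([4, 5, 9, 7, 5], 5) -> 1  [called from probe_limits, line 10]
  probe_limits([4, 5, 9, 7, 5], 5) -> 1  [called from main, line 19]
Log origin:
  1: from main, line 18
  2: from probe_limits, line 9
  3: from rank_cells, line 2
  4: from rank_cells, line 5
  5: from probe_limits, line 11
  6: from main, line 20
A correct fix: line 13: replace `%` with `*`.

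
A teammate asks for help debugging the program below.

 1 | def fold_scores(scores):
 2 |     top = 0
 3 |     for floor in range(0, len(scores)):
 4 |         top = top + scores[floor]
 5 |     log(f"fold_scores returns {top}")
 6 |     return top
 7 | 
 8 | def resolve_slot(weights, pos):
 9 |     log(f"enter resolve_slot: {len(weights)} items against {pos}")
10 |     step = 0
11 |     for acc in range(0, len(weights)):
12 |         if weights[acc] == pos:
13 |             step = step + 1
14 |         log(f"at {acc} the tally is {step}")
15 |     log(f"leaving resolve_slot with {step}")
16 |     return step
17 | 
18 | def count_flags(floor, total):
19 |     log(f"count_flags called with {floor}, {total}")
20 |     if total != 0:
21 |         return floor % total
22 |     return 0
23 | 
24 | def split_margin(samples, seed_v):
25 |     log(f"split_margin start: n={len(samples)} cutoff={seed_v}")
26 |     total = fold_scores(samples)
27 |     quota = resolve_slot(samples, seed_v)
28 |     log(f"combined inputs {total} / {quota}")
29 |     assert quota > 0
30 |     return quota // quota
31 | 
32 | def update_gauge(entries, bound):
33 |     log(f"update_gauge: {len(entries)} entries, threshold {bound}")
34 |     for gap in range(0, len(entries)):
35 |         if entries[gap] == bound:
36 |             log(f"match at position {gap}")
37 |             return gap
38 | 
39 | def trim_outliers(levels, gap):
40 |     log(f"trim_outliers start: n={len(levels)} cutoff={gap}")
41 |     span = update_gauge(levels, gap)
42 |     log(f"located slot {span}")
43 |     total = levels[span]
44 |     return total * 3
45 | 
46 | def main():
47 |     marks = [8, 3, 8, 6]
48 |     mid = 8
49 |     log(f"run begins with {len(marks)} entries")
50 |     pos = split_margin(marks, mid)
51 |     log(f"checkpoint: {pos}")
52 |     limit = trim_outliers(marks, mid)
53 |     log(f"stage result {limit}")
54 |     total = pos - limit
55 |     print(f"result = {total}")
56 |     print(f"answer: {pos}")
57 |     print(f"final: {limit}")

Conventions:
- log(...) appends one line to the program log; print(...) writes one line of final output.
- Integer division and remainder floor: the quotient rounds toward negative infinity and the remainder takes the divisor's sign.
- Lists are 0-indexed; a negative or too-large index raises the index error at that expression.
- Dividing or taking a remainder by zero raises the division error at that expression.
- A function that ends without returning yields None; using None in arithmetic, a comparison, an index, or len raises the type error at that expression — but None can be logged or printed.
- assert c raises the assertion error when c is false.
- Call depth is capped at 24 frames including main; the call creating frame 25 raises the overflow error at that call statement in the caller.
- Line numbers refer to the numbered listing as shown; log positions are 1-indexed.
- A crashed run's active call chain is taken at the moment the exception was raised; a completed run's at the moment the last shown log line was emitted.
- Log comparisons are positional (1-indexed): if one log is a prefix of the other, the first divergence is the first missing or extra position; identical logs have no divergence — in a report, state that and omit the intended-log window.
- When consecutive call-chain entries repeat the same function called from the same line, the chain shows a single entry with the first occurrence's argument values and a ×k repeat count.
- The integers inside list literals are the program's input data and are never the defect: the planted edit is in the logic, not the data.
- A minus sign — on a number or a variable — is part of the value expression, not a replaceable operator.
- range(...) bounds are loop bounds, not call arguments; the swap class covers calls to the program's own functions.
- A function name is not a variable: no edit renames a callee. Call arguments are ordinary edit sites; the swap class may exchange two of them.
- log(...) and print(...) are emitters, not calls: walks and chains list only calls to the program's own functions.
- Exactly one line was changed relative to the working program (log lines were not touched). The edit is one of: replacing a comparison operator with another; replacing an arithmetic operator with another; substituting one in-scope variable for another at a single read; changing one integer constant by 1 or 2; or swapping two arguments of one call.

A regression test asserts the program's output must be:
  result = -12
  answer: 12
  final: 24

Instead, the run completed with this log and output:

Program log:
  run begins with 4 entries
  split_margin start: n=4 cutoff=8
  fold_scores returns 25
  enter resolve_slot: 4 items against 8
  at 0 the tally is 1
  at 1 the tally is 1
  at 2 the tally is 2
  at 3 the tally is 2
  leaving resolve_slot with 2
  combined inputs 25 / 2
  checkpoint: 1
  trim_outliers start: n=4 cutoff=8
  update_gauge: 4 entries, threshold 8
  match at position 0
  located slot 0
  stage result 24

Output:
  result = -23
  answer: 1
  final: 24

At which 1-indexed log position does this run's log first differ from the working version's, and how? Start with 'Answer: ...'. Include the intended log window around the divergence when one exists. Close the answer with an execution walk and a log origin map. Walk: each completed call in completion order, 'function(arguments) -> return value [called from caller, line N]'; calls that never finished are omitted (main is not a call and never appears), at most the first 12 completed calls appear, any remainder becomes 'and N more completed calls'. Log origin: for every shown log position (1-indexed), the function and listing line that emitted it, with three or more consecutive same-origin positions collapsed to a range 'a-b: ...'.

Answer: position 11 — shown 'checkpoint: 1', intended 'checkpoint: 12'.
Intended log window:
  9: leaving resolve_slot with 2
  10: combined inputs 25 / 2
  11: checkpoint: 12
  12: trim_outliers start: n=4 cutoff=8
Execution walk:
  fold_scores([8, 3, 8, 6]) -> 25  [called from split_margin, line 26]
  resolve_slot([8, 3, 8, 6], 8) -> 2  [called from split_margin, line 27]
  split_margin([8, 3, 8, 6], 8) -> 1  [called from main, line 50]
  update_gauge([8, 3, 8, 6], 8) -> 0  [called from trim_outliers, line 41]
  trim_outliers([8, 3, 8, 6], 8) -> 24  [called from main, line 52]
Log origins:
  1: emitted by main (line 49)
  2: emitted by split_margin (line 25)
  3: emitted by fold_scores (line 5)
  4: emitted by resolve_slot (line 9)
  5-8: emitted by resolve_slot (line 14)
  9: emitted by resolve_slot (line 15)
  10: emitted by split_margin (line 28)
  11: emitted by main (line 51)
  12: emitted by trim_outliers (line 40)
  13: emitted by update_gauge (line 33)
  14: emitted by update_gauge (line 36)
  15: emitted by trim_outliers (line 42)
  16: emitted by main (line 53)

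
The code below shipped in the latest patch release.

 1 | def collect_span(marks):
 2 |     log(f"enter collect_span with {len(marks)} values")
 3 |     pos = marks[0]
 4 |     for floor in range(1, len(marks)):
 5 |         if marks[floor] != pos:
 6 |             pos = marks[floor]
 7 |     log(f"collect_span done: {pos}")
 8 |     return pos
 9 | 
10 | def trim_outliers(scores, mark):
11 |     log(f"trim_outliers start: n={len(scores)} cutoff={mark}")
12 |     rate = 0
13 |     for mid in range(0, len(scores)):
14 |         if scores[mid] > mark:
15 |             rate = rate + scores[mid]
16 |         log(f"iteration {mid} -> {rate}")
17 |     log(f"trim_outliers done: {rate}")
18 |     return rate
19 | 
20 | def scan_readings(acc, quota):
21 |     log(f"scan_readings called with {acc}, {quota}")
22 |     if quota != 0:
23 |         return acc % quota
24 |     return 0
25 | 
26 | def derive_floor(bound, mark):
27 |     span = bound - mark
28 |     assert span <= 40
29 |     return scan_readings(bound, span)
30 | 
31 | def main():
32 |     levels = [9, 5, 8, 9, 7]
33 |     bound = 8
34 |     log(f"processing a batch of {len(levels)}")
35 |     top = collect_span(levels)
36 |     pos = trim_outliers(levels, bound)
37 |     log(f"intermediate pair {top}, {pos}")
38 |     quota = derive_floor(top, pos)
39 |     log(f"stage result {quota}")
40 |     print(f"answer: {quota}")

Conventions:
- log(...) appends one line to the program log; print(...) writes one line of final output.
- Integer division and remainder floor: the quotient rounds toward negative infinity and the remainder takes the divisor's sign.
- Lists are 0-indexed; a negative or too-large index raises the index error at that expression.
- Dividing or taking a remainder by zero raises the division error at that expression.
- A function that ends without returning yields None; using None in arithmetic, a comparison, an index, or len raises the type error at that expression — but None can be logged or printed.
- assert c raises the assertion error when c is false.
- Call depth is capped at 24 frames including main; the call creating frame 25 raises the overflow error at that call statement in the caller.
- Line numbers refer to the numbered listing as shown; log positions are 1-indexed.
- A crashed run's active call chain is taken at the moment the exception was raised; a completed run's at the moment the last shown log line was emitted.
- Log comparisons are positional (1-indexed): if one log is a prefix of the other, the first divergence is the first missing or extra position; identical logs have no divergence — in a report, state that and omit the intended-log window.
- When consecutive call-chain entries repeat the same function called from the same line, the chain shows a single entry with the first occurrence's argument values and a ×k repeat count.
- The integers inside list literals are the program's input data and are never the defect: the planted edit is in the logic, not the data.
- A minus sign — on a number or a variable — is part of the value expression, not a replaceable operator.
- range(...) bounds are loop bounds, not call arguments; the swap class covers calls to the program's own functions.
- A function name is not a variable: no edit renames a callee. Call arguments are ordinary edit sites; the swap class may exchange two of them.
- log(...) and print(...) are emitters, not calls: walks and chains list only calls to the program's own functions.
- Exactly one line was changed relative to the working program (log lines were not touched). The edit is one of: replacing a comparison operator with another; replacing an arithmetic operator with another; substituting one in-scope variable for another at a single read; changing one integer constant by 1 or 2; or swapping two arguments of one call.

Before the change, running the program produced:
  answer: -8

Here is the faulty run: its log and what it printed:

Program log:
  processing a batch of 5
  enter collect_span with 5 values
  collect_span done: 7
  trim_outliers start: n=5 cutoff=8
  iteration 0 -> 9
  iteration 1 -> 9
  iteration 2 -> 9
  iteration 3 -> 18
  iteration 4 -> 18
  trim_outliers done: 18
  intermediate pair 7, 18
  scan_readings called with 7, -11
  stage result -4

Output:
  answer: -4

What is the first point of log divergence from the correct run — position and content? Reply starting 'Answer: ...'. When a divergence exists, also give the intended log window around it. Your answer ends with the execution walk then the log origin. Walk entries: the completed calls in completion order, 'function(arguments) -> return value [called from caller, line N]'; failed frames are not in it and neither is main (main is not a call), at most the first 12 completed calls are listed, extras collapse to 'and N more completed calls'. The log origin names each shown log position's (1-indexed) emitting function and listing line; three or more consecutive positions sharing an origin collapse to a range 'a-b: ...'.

Answer: position 3; shown 'collect_span done: 7' vs intended 'collect_span done: 5'.
Intended log window:
  1: processing a batch of 5
  2: enter collect_span with 5 values
  3: collect_span done: 5
  4: trim_outliers start: n=5 cutoff=8
Execution walk:
  collect_span([9, 5, 8, 9, 7]) -> 7  [called from main, line 35]
  trim_outliers([9, 5, 8, 9, 7], 8) -> 18  [called from main, line 36]
  scan_readings(7, -11) -> -4  [called from derive_floor, line 29]
  derive_floor(7, 18) -> -4  [called from main, line 38]
Origin of each log line:
  1 — main, line 34
  2 — collect_span, line 2
  3 — collect_span, line 7
  4 — trim_outliers, line 11
  5-9 — trim_outliers, line 16
  10 — trim_outliers, line 17
  11 — main, line 37
  12 — scan_readings, line 21
  13 — main, line 39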